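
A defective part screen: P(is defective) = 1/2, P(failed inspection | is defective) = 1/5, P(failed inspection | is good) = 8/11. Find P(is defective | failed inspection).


P(A) = P(A|B)P(B) + P(A|B')P(B') = 1/5*1/2 + 8/11*1/2 = 51/110
P(B|A) = P(A|B)P(B)/P(A) = (1/10)/(51/110) = 11/51

11/51


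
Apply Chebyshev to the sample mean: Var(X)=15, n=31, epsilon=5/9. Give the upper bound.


Var(Xbar) = Var(X)/n = 15/31
Chebyshev: P(|Xbar-mu| >= 5/9) <= Var(Xbar)/(5/9)^2 = (15/31)/(25/81) = 243/155
Bound exceeds 1, so trivial bound: 1

1


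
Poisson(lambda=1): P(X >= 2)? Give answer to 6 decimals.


P(X>=2) = 1 - P(X<=1) = 1 - (e^(-1)*1^0/0! + e^(-1)*1^1/1!)
≈ 1 - (0.3678794412 + 0.3678794412)
= 1 - 0.7357588824 = 0.2642411176
≈ 0.264241

0.264241


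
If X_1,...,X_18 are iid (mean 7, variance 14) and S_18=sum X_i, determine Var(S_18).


By independence, Var(S_n) = n*Var(X_1) = 18*14 = 252

252


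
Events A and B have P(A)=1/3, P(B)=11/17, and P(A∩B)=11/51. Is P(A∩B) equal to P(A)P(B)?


P(A)*P(B) = 1/3*11/17 = 11/51
P(A∩B) = 11/51, which equals P(A)P(B), so independent

Yes, A and B are independent


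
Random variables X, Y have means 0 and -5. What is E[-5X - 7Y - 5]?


E[-5X - 7Y - 5] = -5*E[X] - 7*E[Y] - 5
= (-5)*(0) + (-7)*(-5) + (-5)
= 0 + 35 - 5 = 30

30


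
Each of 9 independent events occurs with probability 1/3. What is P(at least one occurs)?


P(at least one) = 1 - P(none)
P(none) = (1 - 1/3)^9 = (2/3)^9 = 512/19683
P(at least one) = 1 - 512/19683 = 19171/19683

19171/19683


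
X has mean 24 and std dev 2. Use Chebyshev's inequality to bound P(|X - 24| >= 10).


k = 10/2 = 5
Chebyshev: P(|X-mu| >= k*sigma) <= 1/k^2 = 1/5^2 = 1/25

1/25


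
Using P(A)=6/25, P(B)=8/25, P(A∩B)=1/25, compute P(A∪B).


P(A∪B) = P(A) + P(B) - P(A∩B)
= 6/25 + 8/25 - 1/25 = 13/25

13/25


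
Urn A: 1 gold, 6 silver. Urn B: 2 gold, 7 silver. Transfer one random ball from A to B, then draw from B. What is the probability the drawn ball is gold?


P(transfer gold) = 1/7; P(transfer silver) = 6/7
If gold transferred: Urn II has 3 gold of 10, so P(gold|gold moved) = 3/10
If silver transferred: Urn II has 2 gold of 10, so P(gold|silver moved) = 1/5
By total probability: P(gold) = 1/7*3/10 + 6/7*1/5 = 3/14

3/14


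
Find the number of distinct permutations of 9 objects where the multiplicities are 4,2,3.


9! = 362880
Denominator: 4!=24 * 2!=2 * 3!=6
Coefficient = 362880 / 288 = 1260

1260


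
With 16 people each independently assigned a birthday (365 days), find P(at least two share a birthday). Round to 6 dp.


P(all different) = prod((365-i)/365 for i=0..15) = 0.716396
P(at least one match) = 1 - 0.716396 = 0.283604

0.283604


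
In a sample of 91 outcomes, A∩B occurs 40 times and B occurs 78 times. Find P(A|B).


P(A|B) = P(A∩B)/P(B) = (40/91)/(78/91) = 40/78 = 20/39

20/39


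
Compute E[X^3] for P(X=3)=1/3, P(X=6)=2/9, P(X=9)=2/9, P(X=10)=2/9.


E[X^3] = sum(g(x)*P(x))
= 27*1/3 + 216*2/9 + 729*2/9 + 1000*2/9
= 3971/9

3971/9


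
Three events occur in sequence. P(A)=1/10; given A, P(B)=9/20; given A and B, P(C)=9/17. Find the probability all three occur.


P(A∩B∩C) = P(A) * P(B|A) * P(C|A∩B)
= 1/10 * 9/20 * 9/17
= 9/200 * 9/17 = 81/3400

81/3400


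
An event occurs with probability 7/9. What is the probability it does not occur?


P(A') = 1 - P(A) = 1 - 7/9 = 2/9

2/9


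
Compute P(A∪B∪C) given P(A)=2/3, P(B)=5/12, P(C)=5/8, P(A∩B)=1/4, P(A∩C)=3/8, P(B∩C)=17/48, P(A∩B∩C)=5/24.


P(A∪B∪C) = P(A)+P(B)+P(C) - P(AB)-P(AC)-P(BC) + P(ABC)
= 2/3+5/12+5/8 - 1/4-3/8-17/48 + 5/24
= 15/16

15/16


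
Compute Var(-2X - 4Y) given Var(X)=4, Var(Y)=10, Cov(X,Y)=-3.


Var(-2X - 4Y) = (-2)^2*Var(X) + (-4)^2*Var(Y) + 2*(-2)*(-4)*Cov(X,Y)
= 4*4 + 16*10 + 16*(-3)
= 16 + 160 - 48 = 128

128


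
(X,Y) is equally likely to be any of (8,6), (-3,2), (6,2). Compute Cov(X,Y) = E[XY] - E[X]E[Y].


E[X]=11/3, E[Y]=10/3, E[XY]=18
Cov(X,Y) = E[XY] - E[X]E[Y] = 18 - 11/3*10/3 = 52/9

52/9


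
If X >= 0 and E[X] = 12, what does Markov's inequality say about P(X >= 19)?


Markov: P(X >= a) <= E[X]/a
P(X >= 19) <= 12/19

12/19


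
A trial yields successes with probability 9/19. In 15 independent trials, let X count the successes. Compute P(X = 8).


P(X=8) = C(15,8) * p^8 * (1-p)^7
= 6435 * 43046721/16983563041 * 10000000/893871739
= 2770056496350000000/15181127029874798299

2770056496350000000/15181127029874798299


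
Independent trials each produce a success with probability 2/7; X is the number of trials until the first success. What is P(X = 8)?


P(X=8) = (1-p)^7 * p = (5/7)^7 * 2/7
= 78125/823543 * 2/7 = 156250/5764801

156250/5764801


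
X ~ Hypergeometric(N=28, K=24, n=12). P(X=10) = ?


P(X=10) = C(24,10)*C(4,2) / C(28,12)
= 1961256*6 / 30421755
= 11767536/30421755 = 176/455

176/455


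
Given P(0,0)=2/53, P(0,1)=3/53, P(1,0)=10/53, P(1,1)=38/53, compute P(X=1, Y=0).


Read from table: P(X=1, Y=0) = 10/53

10/53


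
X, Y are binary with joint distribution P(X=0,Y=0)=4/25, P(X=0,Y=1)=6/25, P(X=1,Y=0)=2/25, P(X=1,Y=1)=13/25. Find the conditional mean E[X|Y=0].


P(Y=0) = 6/25
E[X|Y=0] = (0*4 + 1*2)/6 = 2/6 = 1/3

1/3


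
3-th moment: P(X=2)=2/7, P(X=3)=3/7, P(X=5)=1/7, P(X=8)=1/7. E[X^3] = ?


E[X^3] = sum(x^3 * P(x))
= 8*2/7 + 27*3/7 + 125*1/7 + 512*1/7
= 734/7

734/7


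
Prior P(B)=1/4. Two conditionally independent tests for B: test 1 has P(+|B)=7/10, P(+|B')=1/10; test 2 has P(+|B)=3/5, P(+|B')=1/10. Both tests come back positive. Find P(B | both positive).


After test 1: P(+) = 7/10*1/4 + 1/10*3/4 = 1/4
P(B|+) = (7/40)/(1/4) = 7/10
After test 2 (use post1 as new prior): P(+) = 3/5*7/10 + 1/10*3/10 = 9/20
P(B|+,+) = (21/50)/(9/20) = 14/15

14/15


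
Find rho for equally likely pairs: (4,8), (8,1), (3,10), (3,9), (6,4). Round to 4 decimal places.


Cov(X,Y) = -6.5200, Var(X) = 3.7600, Var(Y) = 11.4400
rho = Cov/(sqrt(VarX)*sqrt(VarY)) = -0.9941

-0.9941


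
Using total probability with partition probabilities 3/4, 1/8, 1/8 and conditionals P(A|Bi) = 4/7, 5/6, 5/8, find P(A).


P(A) = P(A|B1)P(B1) + P(A|B2)P(B2) + P(A|B3)P(B3)
= 4/7*3/4 + 5/6*1/8 + 5/8*1/8
= 3/7 + 5/48 + 5/64 = 821/1344

821/1344


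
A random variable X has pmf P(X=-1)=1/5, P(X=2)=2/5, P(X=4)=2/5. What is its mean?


E[X] = sum(x * P(x))
= -1*1/5 + 2*2/5 + 4*2/5
= 11/5

11/5


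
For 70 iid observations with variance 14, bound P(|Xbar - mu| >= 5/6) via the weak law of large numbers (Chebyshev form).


Var(Xbar) = Var(X)/n = 14/70
Chebyshev: P(|Xbar-mu| >= 5/6) <= Var(Xbar)/(5/6)^2 = (1/5)/(25/36) = 36/125

36/125


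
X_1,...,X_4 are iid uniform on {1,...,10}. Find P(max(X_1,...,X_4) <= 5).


P(max <= 5) = P(all X_i <= 5) = (P(X_1 <= 5))^4
= (5/10)^4 = (1/2)^4 = 1/16

1/16


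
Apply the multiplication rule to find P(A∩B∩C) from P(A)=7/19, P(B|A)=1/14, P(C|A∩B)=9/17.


P(A∩B∩C) = P(A) * P(B|A) * P(C|A∩B)
= 7/19 * 1/14 * 9/17
= 1/38 * 9/17 = 9/646

9/646


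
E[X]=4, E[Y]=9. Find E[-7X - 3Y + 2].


E[-7X - 3Y + 2] = -7*E[X] - 3*E[Y] + 2
= (-7)*(4) + (-3)*(9) + (2)
= -28 - 27 + 2 = -53

-53


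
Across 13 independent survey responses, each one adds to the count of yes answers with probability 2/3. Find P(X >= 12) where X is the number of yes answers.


P(X>=12) = P(X=12) + P(X=13)
= 53248/1594323 + 8192/1594323
= 20480/531441

20480/531441


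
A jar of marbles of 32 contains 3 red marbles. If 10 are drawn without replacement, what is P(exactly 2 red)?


P(X=2) = C(3,2)*C(29,8) / C(32,10)
= 3*4292145 / 64512240
= 12876435/64512240 = 99/496

99/496


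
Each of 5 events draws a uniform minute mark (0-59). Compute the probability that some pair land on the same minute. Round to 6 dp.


P(all different) = prod((60-i)/60 for i=0..4) = 0.842826
P(at least one match) = 1 - 0.842826 = 0.157174

0.157174


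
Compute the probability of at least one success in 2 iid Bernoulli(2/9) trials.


P(at least one) = 1 - P(none)
P(none) = (1 - 2/9)^2 = (7/9)^2 = 49/81
P(at least one) = 1 - 49/81 = 32/81

32/81


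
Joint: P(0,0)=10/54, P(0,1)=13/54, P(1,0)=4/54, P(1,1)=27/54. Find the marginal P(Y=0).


P(Y=0) = P(0,0)+P(1,0) = 10/54 + 4/54 = 14/54 = 7/27

7/27


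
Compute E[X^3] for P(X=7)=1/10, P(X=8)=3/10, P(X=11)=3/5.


E[X^3] = sum(g(x)*P(x))
= 343*1/10 + 512*3/10 + 1331*3/5
= 1973/2

1973/2


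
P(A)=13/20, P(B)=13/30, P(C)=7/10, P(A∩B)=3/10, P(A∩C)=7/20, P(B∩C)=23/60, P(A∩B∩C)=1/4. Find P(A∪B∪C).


P(A∪B∪C) = P(A)+P(B)+P(C) - P(AB)-P(AC)-P(BC) + P(ABC)
= 13/20+13/30+7/10 - 3/10-7/20-23/60 + 1/4
= 1

1


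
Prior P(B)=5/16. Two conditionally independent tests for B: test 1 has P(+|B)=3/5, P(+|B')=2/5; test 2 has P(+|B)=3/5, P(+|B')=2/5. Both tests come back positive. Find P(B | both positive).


After test 1: P(+) = 3/5*5/16 + 2/5*11/16 = 37/80
P(B|+) = (3/16)/(37/80) = 15/37
After test 2 (use post1 as new prior): P(+) = 3/5*15/37 + 2/5*22/37 = 89/185
P(B|+,+) = (9/37)/(89/185) = 45/89

45/89


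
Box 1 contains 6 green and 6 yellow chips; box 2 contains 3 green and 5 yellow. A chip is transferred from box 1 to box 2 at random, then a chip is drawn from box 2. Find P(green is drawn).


P(transfer green) = 6/12 = 1/2; P(transfer yellow) = 1/2
If green transferred: Urn II has 4 green of 9, so P(green|green moved) = 4/9
If yellow transferred: Urn II has 3 green of 9, so P(green|yellow moved) = 1/3
By total probability: P(green) = 1/2*4/9 + 1/2*1/3 = 7/18

7/18


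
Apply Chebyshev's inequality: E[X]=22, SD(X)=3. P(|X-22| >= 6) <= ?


k = 6/3 = 2
Chebyshev: P(|X-mu| >= k*sigma) <= 1/k^2 = 1/2^2 = 1/4

1/4


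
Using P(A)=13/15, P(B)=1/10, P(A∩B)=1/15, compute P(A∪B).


P(A∪B) = P(A) + P(B) - P(A∩B)
= 13/15 + 1/10 - 1/15 = 9/10

9/10


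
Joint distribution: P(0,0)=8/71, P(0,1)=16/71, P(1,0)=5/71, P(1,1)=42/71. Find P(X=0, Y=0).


Read from table: P(X=0, Y=0) = 8/71

8/71


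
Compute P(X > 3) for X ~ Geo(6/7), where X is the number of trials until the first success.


P(X > 3) = P(first 3 trials all fail) = (1-p)^3 = (1/7)^3 = 1/343

1/343


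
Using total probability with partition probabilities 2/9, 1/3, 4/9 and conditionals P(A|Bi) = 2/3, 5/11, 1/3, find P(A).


P(A) = P(A|B1)P(B1) + P(A|B2)P(B2) + P(A|B3)P(B3)
= 2/3*2/9 + 5/11*1/3 + 1/3*4/9
= 4/27 + 5/33 + 4/27 = 133/297

133/297


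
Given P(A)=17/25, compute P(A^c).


P(A') = 1 - P(A) = 1 - 17/25 = 8/25

8/25


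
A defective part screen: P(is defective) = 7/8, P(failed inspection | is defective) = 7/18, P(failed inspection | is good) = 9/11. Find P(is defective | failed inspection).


P(A) = P(A|B)P(B) + P(A|B')P(B') = 7/18*7/8 + 9/11*1/8 = 701/1584
P(B|A) = P(A|B)P(B)/P(A) = (49/144)/(701/1584) = 539/701

539/701


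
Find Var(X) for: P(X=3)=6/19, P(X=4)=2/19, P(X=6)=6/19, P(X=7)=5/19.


E[X] = 97/19, E[X^2] = 547/19
Var(X) = E[X^2] - (E[X])^2 = 547/19 - (97/19)^2 = 984/361

984/361


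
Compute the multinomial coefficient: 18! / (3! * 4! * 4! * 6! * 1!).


18! = 6402373705728000
Denominator: 3!=6 * 4!=24 * 4!=24 * 6!=720 * 1!=1
Coefficient = 6402373705728000 / 2488320 = 2572970400

2572970400


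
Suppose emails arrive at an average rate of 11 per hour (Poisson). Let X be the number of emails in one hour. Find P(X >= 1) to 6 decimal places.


P(X>=1) = 1 - P(X<=0) = 1 - (e^(-11)*11^0/0!)
≈ 1 - 0.0000167017 = 0.9999832983
≈ 0.999983

0.999983


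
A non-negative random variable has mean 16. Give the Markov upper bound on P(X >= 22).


Markov: P(X >= a) <= E[X]/a
P(X >= 22) <= 16/22 = 8/11

8/11


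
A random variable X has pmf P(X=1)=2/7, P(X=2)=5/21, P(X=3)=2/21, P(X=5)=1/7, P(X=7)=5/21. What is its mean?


E[X] = sum(x * P(x))
= 1*2/7 + 2*5/21 + 3*2/21 + 5*1/7 + 7*5/21
= 24/7

24/7


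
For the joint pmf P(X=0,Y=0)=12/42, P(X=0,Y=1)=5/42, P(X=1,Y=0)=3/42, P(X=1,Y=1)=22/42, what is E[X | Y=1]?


P(Y=1) = 27/42
E[X|Y=1] = (0*5 + 1*22)/27 = 22/27

22/27


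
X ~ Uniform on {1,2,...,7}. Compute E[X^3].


E[X^3] = (1/7) * sum(x^3 for x=1..7)
= 784/7 = 112

112


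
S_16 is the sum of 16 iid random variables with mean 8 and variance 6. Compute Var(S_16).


By independence, Var(S_n) = n*Var(X_1) = 16*6 = 96

96


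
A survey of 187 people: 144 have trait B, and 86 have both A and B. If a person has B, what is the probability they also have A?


P(A|B) = P(A∩B)/P(B) = (86/187)/(144/187) = 86/144 = 43/72

43/72


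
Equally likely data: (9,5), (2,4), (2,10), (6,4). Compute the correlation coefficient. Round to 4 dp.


Cov(X,Y) = -3.0625, Var(X) = 8.6875, Var(Y) = 6.1875
rho = Cov/(sqrt(VarX)*sqrt(VarY)) = -0.4177

-0.4177


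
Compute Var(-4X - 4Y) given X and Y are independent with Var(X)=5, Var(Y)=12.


Independence => Cov(X,Y)=0
Var(-4X - 4Y) = (-4)^2*Var(X) + (-4)^2*Var(Y)
= 16*5 + 16*12 = 272

272


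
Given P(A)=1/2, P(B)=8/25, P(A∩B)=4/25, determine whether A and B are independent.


P(A)*P(B) = 1/2*8/25 = 4/25
P(A∩B) = 4/25, which equals P(A)P(B), so independent

Yes, A and B are independent


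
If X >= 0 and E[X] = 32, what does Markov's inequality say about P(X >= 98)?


Markov: P(X >= a) <= E[X]/a
P(X >= 98) <= 32/98 = 16/49

16/49


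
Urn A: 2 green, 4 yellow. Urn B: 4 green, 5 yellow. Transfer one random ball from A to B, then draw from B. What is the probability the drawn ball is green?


P(transfer green) = 2/6 = 1/3; P(transfer yellow) = 2/3
If green transferred: Urn II has 5 green of 10, so P(green|green moved) = 1/2
If yellow transferred: Urn II has 4 green of 10, so P(green|yellow moved) = 2/5
By total probability: P(green) = 1/3*1/2 + 2/3*2/5 = 13/30

13/30


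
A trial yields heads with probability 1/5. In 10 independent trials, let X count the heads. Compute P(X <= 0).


P(X<=0) = P(X=0)
= 1048576/9765625
= 1048576/9765625

1048576/9765625


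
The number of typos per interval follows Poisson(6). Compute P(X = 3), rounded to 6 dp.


P(X=3) = e^(-6) * 6^3 / 3!
≈ 0.002478752177 * 216 / 6
≈ 0.089235

0.089235


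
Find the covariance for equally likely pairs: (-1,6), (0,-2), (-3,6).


E[X]=-4/3, E[Y]=10/3, E[XY]=-8
Cov(X,Y) = E[XY] - E[X]E[Y] = -8 + 4/3*10/3 = -32/9

-32/9


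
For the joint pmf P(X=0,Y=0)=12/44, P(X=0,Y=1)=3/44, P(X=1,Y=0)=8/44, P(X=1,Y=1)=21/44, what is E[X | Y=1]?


P(Y=1) = 24/44
E[X|Y=1] = (0*3 + 1*21)/24 = 21/24 = 7/8

7/8


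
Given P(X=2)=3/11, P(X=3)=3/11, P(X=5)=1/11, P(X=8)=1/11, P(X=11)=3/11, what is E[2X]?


E[2X] = sum(g(x)*P(x))
= 4*3/11 + 6*3/11 + 10*1/11 + 16*1/11 + 22*3/11
= 122/11

122/11


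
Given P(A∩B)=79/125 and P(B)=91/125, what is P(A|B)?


P(A|B) = P(A∩B)/P(B) = (79/125)/(91/125) = 79/91

79/91


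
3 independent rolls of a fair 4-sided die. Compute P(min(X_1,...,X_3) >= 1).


P(min >= 1) = P(all X_i >= 1) = (P(X_1 >= 1))^3
= (4/4)^3 = 1^3 = 1

1


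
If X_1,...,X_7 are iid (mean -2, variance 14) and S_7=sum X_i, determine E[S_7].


E[S_n] = n*E[X_1] = 7*-2 = -14

-14


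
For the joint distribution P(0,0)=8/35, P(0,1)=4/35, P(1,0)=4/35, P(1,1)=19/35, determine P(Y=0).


P(Y=0) = P(0,0)+P(1,0) = 8/35 + 4/35 = 12/35

12/35


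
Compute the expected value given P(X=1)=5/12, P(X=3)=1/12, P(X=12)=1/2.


E[X] = sum(x * P(x))
= 1*5/12 + 3*1/12 + 12*1/2
= 20/3

20/3


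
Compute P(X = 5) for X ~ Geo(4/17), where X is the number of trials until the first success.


P(X=5) = (1-p)^4 * p = (13/17)^4 * 4/17
= 28561/83521 * 4/17 = 114244/1419857

114244/1419857


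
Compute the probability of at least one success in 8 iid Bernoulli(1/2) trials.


P(at least one) = 1 - P(none)
P(none) = (1 - 1/2)^8 = (1/2)^8 = 1/256
P(at least one) = 1 - 1/256 = 255/256

255/256


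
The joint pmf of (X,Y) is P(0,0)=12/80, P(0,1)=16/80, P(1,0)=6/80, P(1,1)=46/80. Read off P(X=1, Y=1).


Read from table: P(X=1, Y=1) = 46/80 = 23/40

23/40


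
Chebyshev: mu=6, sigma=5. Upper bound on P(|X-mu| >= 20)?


k = 20/5 = 4
Chebyshev: P(|X-mu| >= k*sigma) <= 1/k^2 = 1/4^2 = 1/16

1/16


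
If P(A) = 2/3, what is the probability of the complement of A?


P(A') = 1 - P(A) = 1 - 2/3 = 1/3

1/3


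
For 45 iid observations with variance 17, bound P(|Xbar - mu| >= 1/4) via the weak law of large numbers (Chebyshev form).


Var(Xbar) = Var(X)/n = 17/45
Chebyshev: P(|Xbar-mu| >= 1/4) <= Var(Xbar)/(1/4)^2 = (17/45)/(1/16) = 272/45
Bound exceeds 1, so trivial bound: 1

1


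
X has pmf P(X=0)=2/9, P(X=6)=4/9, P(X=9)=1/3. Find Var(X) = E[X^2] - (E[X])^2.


E[X] = 17/3, E[X^2] = 43
Var(X) = E[X^2] - (E[X])^2 = 43 - (17/3)^2 = 98/9

98/9


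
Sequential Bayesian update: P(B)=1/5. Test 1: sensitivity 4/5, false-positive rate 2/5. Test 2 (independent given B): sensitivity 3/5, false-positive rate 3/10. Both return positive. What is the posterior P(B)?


After test 1: P(+) = 4/5*1/5 + 2/5*4/5 = 12/25
P(B|+) = (4/25)/(12/25) = 1/3
After test 2 (use post1 as new prior): P(+) = 3/5*1/3 + 3/10*2/3 = 2/5
P(B|+,+) = (1/5)/(2/5) = 1/2

1/2


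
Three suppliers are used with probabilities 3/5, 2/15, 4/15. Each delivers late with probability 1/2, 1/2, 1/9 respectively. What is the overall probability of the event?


P(A) = P(A|B1)P(B1) + P(A|B2)P(B2) + P(A|B3)P(B3)
= 1/2*3/5 + 1/2*2/15 + 1/9*4/15
= 3/10 + 1/15 + 4/135 = 107/270

107/270


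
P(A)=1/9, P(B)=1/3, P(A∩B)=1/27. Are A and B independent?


P(A)*P(B) = 1/9*1/3 = 1/27
P(A∩B) = 1/27, which equals P(A)P(B), so independent

Yes, A and B are independent


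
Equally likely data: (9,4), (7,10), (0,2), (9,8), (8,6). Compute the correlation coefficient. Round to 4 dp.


Cov(X,Y) = 5.6000, Var(X) = 11.4400, Var(Y) = 8.0000
rho = Cov/(sqrt(VarX)*sqrt(VarY)) = 0.5854

0.5854


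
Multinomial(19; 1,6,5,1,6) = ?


19! = 121645100408832000
Denominator: 1!=1 * 6!=720 * 5!=120 * 1!=1 * 6!=720
Coefficient = 121645100408832000 / 62208000 = 1955457504

1955457504


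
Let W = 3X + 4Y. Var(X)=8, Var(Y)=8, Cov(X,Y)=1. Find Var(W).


Var(3X + 4Y) = 3^2*Var(X) + 4^2*Var(Y) + 2*3*4*Cov(X,Y)
= 9*8 + 16*8 + 24*1
= 72 + 128 + 24 = 224

224


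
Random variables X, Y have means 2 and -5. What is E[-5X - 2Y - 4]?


E[-5X - 2Y - 4] = -5*E[X] - 2*E[Y] - 4
= (-5)*(2) + (-2)*(-5) + (-4)
= -10 + 10 - 4 = -4

-4


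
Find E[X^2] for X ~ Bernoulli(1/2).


For Bernoulli: X in {0,1}
E[X^2] = 0^2*(1-1/2) + 1^2*1/2 = 1/2

1/2


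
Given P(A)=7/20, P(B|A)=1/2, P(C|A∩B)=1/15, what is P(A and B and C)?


P(A∩B∩C) = P(A) * P(B|A) * P(C|A∩B)
= 7/20 * 1/2 * 1/15
= 7/40 * 1/15 = 7/600

7/600


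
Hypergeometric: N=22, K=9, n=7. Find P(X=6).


P(X=6) = C(9,6)*C(13,1) / C(22,7)
= 84*13 / 170544
= 1092/170544 = 91/14212

91/14212


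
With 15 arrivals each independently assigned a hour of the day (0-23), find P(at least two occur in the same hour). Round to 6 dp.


P(all different) = prod((24-i)/24 for i=0..14) = 0.003387
P(at least one match) = 1 - 0.003387 = 0.996613

0.996613


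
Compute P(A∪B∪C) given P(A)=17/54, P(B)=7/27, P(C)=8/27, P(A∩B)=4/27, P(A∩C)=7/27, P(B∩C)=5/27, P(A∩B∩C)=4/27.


P(A∪B∪C) = P(A)+P(B)+P(C) - P(AB)-P(AC)-P(BC) + P(ABC)
= 17/54+7/27+8/27 - 4/27-7/27-5/27 + 4/27
= 23/54

23/54


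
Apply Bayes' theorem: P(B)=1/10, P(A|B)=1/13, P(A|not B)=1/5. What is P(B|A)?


P(A) = P(A|B)P(B) + P(A|B')P(B') = 1/13*1/10 + 1/5*9/10 = 61/325
P(B|A) = P(A|B)P(B)/P(A) = (1/130)/(61/325) = 5/122

5/122


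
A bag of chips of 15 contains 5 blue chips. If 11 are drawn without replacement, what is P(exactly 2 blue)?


P(X=2) = C(5,2)*C(10,9) / C(15,11)
= 10*10 / 1365
= 100/1365 = 20/273

20/273


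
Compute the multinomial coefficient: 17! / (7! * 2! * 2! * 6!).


17! = 355687428096000
Denominator: 7!=5040 * 2!=2 * 2!=2 * 6!=720
Coefficient = 355687428096000 / 14515200 = 24504480

24504480


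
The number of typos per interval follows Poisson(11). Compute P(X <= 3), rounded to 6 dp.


P(X<=3) = e^(-11)*11^0/0! + e^(-11)*11^1/1! + e^(-11)*11^2/2! + e^(-11)*11^3/3!
≈ 0.0000167017 + 0.0001837187 + 0.0010104529 + 0.0037049940
= 0.0049158673
≈ 0.004916

0.004916


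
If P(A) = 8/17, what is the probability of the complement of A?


P(A') = 1 - P(A) = 1 - 8/17 = 9/17

9/17


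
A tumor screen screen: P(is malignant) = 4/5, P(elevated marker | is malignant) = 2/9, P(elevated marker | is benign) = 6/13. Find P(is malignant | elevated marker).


P(A) = P(A|B)P(B) + P(A|B')P(B') = 2/9*4/5 + 6/13*1/5 = 158/585
P(B|A) = P(A|B)P(B)/P(A) = (8/45)/(158/585) = 52/79

52/79


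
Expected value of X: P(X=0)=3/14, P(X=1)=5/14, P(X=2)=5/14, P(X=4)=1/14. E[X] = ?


E[X] = sum(x * P(x))
= 0*3/14 + 1*5/14 + 2*5/14 + 4*1/14
= 19/14

19/14


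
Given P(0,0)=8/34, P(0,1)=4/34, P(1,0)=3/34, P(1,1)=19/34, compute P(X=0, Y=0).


Read from table: P(X=0, Y=0) = 8/34 = 4/17

4/17


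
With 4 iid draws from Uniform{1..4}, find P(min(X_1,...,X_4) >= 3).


P(min >= 3) = P(all X_i >= 3) = (P(X_1 >= 3))^4
= (2/4)^4 = (1/2)^4 = 1/16

1/16


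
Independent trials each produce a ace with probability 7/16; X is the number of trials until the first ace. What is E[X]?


For geometric (trials until first success), E[X] = 1/p = 1/(7/16) = 16/7

16/7


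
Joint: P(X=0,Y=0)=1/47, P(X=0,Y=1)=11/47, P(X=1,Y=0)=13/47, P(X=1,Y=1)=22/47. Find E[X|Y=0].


P(Y=0) = 14/47
E[X|Y=0] = (0*1 + 1*13)/14 = 13/14

13/14


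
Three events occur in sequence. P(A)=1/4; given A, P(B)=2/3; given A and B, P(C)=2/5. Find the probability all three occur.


P(A∩B∩C) = P(A) * P(B|A) * P(C|A∩B)
= 1/4 * 2/3 * 2/5
= 1/6 * 2/5 = 1/15

1/15


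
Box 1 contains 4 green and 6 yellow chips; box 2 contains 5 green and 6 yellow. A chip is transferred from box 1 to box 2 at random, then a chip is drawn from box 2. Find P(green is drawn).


P(transfer green) = 4/10 = 2/5; P(transfer yellow) = 3/5
If green transferred: Urn II has 6 green of 12, so P(green|green moved) = 1/2
If yellow transferred: Urn II has 5 green of 12, so P(green|yellow moved) = 5/12
By total probability: P(green) = 2/5*1/2 + 3/5*5/12 = 9/20

9/20


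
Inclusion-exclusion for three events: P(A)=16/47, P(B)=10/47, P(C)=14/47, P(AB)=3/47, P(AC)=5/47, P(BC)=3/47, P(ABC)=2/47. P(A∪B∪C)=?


P(A∪B∪C) = P(A)+P(B)+P(C) - P(AB)-P(AC)-P(BC) + P(ABC)
= 16/47+10/47+14/47 - 3/47-5/47-3/47 + 2/47
= 31/47

31/47


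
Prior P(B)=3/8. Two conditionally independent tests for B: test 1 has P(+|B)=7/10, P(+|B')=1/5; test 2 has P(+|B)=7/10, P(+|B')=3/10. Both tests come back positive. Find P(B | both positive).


After test 1: P(+) = 7/10*3/8 + 1/5*5/8 = 31/80
P(B|+) = (21/80)/(31/80) = 21/31
After test 2 (use post1 as new prior): P(+) = 7/10*21/31 + 3/10*10/31 = 177/310
P(B|+,+) = (147/310)/(177/310) = 49/59

49/59


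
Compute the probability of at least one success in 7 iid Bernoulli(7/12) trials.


P(at least one) = 1 - P(none)
P(none) = (1 - 7/12)^7 = (5/12)^7 = 78125/35831808
P(at least one) = 1 - 78125/35831808 = 35753683/35831808

35753683/35831808


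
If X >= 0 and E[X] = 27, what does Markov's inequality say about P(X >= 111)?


Markov: P(X >= a) <= E[X]/a
P(X >= 111) <= 27/111 = 9/37

9/37


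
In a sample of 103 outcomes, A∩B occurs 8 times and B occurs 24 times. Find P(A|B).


P(A|B) = P(A∩B)/P(B) = (8/103)/(24/103) = 8/24 = 1/3

1/3


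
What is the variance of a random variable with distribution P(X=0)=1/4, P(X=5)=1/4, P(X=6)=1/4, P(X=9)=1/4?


E[X] = 5, E[X^2] = 71/2
Var(X) = E[X^2] - (E[X])^2 = 71/2 - (5)^2 = 21/2

21/2


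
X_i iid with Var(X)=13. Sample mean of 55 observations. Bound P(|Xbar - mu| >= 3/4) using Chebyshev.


Var(Xbar) = Var(X)/n = 13/55
Chebyshev: P(|Xbar-mu| >= 3/4) <= Var(Xbar)/(3/4)^2 = (13/55)/(9/16) = 208/495

208/495


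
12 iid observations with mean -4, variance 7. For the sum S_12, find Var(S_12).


By independence, Var(S_n) = n*Var(X_1) = 12*7 = 84

84


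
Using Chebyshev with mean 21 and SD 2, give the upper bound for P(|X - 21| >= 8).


k = 8/2 = 4
Chebyshev: P(|X-mu| >= k*sigma) <= 1/k^2 = 1/4^2 = 1/16

1/16


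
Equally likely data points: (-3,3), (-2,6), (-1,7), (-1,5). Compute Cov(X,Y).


E[X]=-7/4, E[Y]=21/4, E[XY]=-33/4
Cov(X,Y) = E[XY] - E[X]E[Y] = -33/4 + 7/4*21/4 = 15/16

15/16


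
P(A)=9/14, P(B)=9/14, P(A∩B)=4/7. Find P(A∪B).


P(A∪B) = P(A) + P(B) - P(A∩B)
= 9/14 + 9/14 - 4/7 = 5/7

5/7


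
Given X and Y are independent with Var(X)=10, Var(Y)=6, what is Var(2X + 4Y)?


Independence => Cov(X,Y)=0
Var(2X + 4Y) = 2^2*Var(X) + 4^2*Var(Y)
= 4*10 + 16*6 = 136

136


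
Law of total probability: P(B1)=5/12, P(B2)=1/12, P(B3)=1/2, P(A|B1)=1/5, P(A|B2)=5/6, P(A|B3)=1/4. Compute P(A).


P(A) = P(A|B1)P(B1) + P(A|B2)P(B2) + P(A|B3)P(B3)
= 1/5*5/12 + 5/6*1/12 + 1/4*1/2
= 1/12 + 5/72 + 1/8 = 5/18

5/18


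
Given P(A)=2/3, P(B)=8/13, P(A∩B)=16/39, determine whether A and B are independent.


P(A)*P(B) = 2/3*8/13 = 16/39
P(A∩B) = 16/39, which equals P(A)P(B), so independent

Yes, A and B are independent


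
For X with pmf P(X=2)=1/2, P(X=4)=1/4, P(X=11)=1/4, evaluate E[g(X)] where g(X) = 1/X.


E[1/X] = sum(g(x)*P(x))
= 1/2*1/2 + 1/4*1/4 + 1/11*1/4
= 59/176

59/176


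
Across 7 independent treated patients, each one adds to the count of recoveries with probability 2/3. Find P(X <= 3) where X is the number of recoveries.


P(X<=3) = P(X=0) + P(X=1) + P(X=2) + P(X=3)
= 1/2187 + 14/2187 + 28/729 + 280/2187
= 379/2187

379/2187


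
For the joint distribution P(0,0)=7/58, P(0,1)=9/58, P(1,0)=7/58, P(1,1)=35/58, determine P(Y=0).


P(Y=0) = P(0,0)+P(1,0) = 7/58 + 7/58 = 14/58 = 7/29

7/29


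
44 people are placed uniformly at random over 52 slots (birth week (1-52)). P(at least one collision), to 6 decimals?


P(all different) = prod((52-i)/52 for i=0..43) = 0.000000
P(at least one match) = 1 - 0.000000 = 1.000000

1.000000


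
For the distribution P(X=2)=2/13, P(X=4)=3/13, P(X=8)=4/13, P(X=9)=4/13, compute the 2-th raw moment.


E[X^2] = sum(x^2 * P(x))
= 4*2/13 + 16*3/13 + 64*4/13 + 81*4/13
= 636/13

636/13


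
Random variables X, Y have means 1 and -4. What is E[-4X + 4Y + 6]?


E[-4X + 4Y + 6] = -4*E[X] + 4*E[Y] + 6
= (-4)*(1) + (4)*(-4) + (6)
= -4 - 16 + 6 = -14

-14


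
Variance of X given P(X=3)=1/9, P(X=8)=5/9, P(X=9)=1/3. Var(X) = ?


E[X] = 70/9, E[X^2] = 572/9
Var(X) = E[X^2] - (E[X])^2 = 572/9 - (70/9)^2 = 248/81

248/81


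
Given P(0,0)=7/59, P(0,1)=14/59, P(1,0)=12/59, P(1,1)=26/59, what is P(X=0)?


P(X=0) = P(0,0)+P(0,1) = 7/59 + 14/59 = 21/59

21/59


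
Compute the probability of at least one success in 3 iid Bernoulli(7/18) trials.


P(at least one) = 1 - P(none)
P(none) = (1 - 7/18)^3 = (11/18)^3 = 1331/5832
P(at least one) = 1 - 1331/5832 = 4501/5832

4501/5832


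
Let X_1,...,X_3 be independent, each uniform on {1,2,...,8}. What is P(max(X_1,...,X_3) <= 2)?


P(max <= 2) = P(all X_i <= 2) = (P(X_1 <= 2))^3
= (2/8)^3 = (1/4)^3 = 1/64

1/64


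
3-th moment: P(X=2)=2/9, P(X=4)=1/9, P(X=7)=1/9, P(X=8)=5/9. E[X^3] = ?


E[X^3] = sum(x^3 * P(x))
= 8*2/9 + 64*1/9 + 343*1/9 + 512*5/9
= 2983/9

2983/9


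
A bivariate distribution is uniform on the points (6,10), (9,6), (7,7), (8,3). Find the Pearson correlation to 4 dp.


Cov(X,Y) = -2.0000, Var(X) = 1.2500, Var(Y) = 6.2500
rho = Cov/(sqrt(VarX)*sqrt(VarY)) = -0.7155

-0.7155


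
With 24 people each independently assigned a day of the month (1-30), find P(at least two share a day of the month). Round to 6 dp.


P(all different) = prod((30-i)/30 for i=0..23) = 0.000001
P(at least one match) = 1 - 0.000001 = 0.999999

0.999999


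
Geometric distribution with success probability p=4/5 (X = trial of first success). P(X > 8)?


P(X > 8) = P(first 8 trials all fail) = (1-p)^8 = (1/5)^8 = 1/390625

1/390625


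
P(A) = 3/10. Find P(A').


P(A') = 1 - P(A) = 1 - 3/10 = 7/10

7/10


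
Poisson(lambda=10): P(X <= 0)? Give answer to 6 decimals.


P(X<=0) = e^(-10)*10^0/0!
≈ 0.0000453999
≈ 0.000045

0.000045


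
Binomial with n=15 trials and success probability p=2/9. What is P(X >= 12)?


P(X>=12) = P(X=12) + P(X=13) + P(X=14) + P(X=15)
= 639242240/205891132094649 + 14049280/68630377364883 + 573440/68630377364883 + 32768/205891132094649
= 683143168/205891132094649

683143168/205891132094649


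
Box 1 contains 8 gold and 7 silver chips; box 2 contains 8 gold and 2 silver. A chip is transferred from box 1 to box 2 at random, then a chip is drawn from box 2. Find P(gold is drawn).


P(transfer gold) = 8/15; P(transfer silver) = 7/15
If gold transferred: Urn II has 9 gold of 11, so P(gold|gold moved) = 9/11
If silver transferred: Urn II has 8 gold of 11, so P(gold|silver moved) = 8/11
By total probability: P(gold) = 8/15*9/11 + 7/15*8/11 = 128/165

128/165


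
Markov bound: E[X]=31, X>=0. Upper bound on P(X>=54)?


Markov: P(X >= a) <= E[X]/a
P(X >= 54) <= 31/54

31/54


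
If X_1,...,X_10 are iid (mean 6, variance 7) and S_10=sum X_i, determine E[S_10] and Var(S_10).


E[S_n] = n*mu = 10*6 = 60
Var(S_n) = n*sigma^2 = 10*7 = 70

E[S_10]=60, Var(S_10)=70


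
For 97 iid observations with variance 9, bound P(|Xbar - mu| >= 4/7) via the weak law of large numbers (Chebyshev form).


Var(Xbar) = Var(X)/n = 9/97
Chebyshev: P(|Xbar-mu| >= 4/7) <= Var(Xbar)/(4/7)^2 = (9/97)/(16/49) = 441/1552

441/1552


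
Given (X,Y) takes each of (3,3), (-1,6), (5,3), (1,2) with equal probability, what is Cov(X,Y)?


E[X]=2, E[Y]=7/2, E[XY]=5
Cov(X,Y) = E[XY] - E[X]E[Y] = 5 - 2*7/2 = -2

-2


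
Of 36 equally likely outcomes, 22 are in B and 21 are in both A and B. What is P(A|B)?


P(A|B) = P(A∩B)/P(B) = (21/36)/(22/36) = 21/22

21/22


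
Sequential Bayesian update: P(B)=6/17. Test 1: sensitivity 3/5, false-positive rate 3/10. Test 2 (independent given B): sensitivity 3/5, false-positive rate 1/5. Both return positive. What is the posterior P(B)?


After test 1: P(+) = 3/5*6/17 + 3/10*11/17 = 69/170
P(B|+) = (18/85)/(69/170) = 12/23
After test 2 (use post1 as new prior): P(+) = 3/5*12/23 + 1/5*11/23 = 47/115
P(B|+,+) = (36/115)/(47/115) = 36/47

36/47


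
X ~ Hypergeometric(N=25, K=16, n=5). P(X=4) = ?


P(X=4) = C(16,4)*C(9,1) / C(25,5)
= 1820*9 / 53130
= 16380/53130 = 78/253

78/253


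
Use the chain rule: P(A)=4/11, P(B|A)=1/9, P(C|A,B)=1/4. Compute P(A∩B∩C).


P(A∩B∩C) = P(A) * P(B|A) * P(C|A∩B)
= 4/11 * 1/9 * 1/4
= 4/99 * 1/4 = 1/99

1/99


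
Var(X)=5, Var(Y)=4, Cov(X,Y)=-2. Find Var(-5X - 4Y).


Var(-5X - 4Y) = (-5)^2*Var(X) + (-4)^2*Var(Y) + 2*(-5)*(-4)*Cov(X,Y)
= 25*5 + 16*4 + 40*(-2)
= 125 + 64 - 80 = 109

109


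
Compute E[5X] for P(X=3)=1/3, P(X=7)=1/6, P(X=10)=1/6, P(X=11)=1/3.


E[5X] = sum(g(x)*P(x))
= 15*1/3 + 35*1/6 + 50*1/6 + 55*1/3
= 75/2

75/2


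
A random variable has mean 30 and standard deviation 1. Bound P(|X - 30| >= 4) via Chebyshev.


k = 4/1 = 4
Chebyshev: P(|X-mu| >= k*sigma) <= 1/k^2 = 1/4^2 = 1/16

1/16


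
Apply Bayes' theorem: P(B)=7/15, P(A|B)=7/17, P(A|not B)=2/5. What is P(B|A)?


P(A) = P(A|B)P(B) + P(A|B')P(B') = 7/17*7/15 + 2/5*8/15 = 517/1275
P(B|A) = P(A|B)P(B)/P(A) = (49/255)/(517/1275) = 245/517

245/517


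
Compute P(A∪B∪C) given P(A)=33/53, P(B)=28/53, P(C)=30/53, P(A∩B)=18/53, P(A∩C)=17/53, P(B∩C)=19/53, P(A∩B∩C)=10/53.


P(A∪B∪C) = P(A)+P(B)+P(C) - P(AB)-P(AC)-P(BC) + P(ABC)
= 33/53+28/53+30/53 - 18/53-17/53-19/53 + 10/53
= 47/53

47/53


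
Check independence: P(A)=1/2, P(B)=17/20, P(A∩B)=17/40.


P(A)*P(B) = 1/2*17/20 = 17/40
P(A∩B) = 17/40, which equals P(A)P(B), so independent

Yes, A and B are independent


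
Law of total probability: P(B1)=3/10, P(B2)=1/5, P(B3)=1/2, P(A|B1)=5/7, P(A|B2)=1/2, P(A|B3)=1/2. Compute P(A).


P(A) = P(A|B1)P(B1) + P(A|B2)P(B2) + P(A|B3)P(B3)
= 5/7*3/10 + 1/2*1/5 + 1/2*1/2
= 3/14 + 1/10 + 1/4 = 79/140

79/140


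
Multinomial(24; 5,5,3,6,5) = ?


24! = 620448401733239439360000
Denominator: 5!=120 * 5!=120 * 3!=6 * 6!=720 * 5!=120
Coefficient = 620448401733239439360000 / 7464960000 = 83114765750016

83114765750016


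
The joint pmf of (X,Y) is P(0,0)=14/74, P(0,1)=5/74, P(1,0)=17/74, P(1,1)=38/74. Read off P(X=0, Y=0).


Read from table: P(X=0, Y=0) = 14/74 = 7/37

7/37


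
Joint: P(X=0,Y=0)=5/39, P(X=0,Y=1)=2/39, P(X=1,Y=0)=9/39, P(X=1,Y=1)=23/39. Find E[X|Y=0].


P(Y=0) = 14/39
E[X|Y=0] = (0*5 + 1*9)/14 = 9/14

9/14


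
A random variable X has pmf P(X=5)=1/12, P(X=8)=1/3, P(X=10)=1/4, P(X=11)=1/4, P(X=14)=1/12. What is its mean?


E[X] = sum(x * P(x))
= 5*1/12 + 8*1/3 + 10*1/4 + 11*1/4 + 14*1/12
= 19/2

19/2


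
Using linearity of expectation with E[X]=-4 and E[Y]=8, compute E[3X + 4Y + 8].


E[3X + 4Y + 8] = 3*E[X] + 4*E[Y] + 8
= (3)*(-4) + (4)*(8) + (8)
= -12 + 32 + 8 = 28

28


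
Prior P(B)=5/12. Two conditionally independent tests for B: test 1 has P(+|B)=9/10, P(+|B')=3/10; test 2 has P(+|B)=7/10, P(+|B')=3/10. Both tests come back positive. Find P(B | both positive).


After test 1: P(+) = 9/10*5/12 + 3/10*7/12 = 11/20
P(B|+) = (3/8)/(11/20) = 15/22
After test 2 (use post1 as new prior): P(+) = 7/10*15/22 + 3/10*7/22 = 63/110
P(B|+,+) = (21/44)/(63/110) = 5/6

5/6


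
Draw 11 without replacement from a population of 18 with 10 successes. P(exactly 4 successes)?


P(X=4) = C(10,4)*C(8,7) / C(18,11)
= 210*8 / 31824
= 1680/31824 = 35/663

35/663


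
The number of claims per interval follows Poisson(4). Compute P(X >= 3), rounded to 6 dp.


P(X>=3) = 1 - P(X<=2) = 1 - (e^(-4)*4^0/0! + e^(-4)*4^1/1! + e^(-4)*4^2/2!)
≈ 1 - (0.0183156389 + 0.0732625556 + 0.1465251111)
= 1 - 0.2381033056 = 0.7618966944
≈ 0.761897

0.761897


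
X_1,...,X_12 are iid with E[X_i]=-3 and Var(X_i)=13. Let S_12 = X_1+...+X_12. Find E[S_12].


E[S_n] = n*E[X_1] = 12*-3 = -36

-36


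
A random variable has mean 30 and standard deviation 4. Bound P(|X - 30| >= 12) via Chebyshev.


k = 12/4 = 3
Chebyshev: P(|X-mu| >= k*sigma) <= 1/k^2 = 1/3^2 = 1/9

1/9


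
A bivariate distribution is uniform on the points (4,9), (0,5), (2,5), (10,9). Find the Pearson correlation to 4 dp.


Cov(X,Y) = 6.0000, Var(X) = 14.0000, Var(Y) = 4.0000
rho = Cov/(sqrt(VarX)*sqrt(VarY)) = 0.8018

0.8018


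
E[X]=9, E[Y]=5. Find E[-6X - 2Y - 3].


E[-6X - 2Y - 3] = -6*E[X] - 2*E[Y] - 3
= (-6)*(9) + (-2)*(5) + (-3)
= -54 - 10 - 3 = -67

-67


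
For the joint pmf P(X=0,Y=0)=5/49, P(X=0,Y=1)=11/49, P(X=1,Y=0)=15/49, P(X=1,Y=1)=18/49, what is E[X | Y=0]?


P(Y=0) = 20/49
E[X|Y=0] = (0*5 + 1*15)/20 = 15/20 = 3/4

3/4


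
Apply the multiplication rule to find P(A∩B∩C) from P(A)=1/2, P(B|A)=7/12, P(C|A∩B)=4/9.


P(A∩B∩C) = P(A) * P(B|A) * P(C|A∩B)
= 1/2 * 7/12 * 4/9
= 7/24 * 4/9 = 7/54

7/54


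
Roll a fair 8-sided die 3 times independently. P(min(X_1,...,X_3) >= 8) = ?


P(min >= 8) = P(all X_i >= 8) = (P(X_1 >= 8))^3
= (1/8)^3 = 1/512

1/512


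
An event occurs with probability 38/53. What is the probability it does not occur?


P(A') = 1 - P(A) = 1 - 38/53 = 15/53

15/53


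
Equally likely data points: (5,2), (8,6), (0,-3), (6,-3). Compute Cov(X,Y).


E[X]=19/4, E[Y]=1/2, E[XY]=10
Cov(X,Y) = E[XY] - E[X]E[Y] = 10 - 19/4*1/2 = 61/8

61/8


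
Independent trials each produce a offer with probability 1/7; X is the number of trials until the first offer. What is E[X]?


For geometric (trials until first success), E[X] = 1/p = 1/(1/7) = 7

7


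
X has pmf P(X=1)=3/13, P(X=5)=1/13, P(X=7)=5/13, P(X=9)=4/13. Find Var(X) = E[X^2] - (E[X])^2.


E[X] = 79/13, E[X^2] = 597/13
Var(X) = E[X^2] - (E[X])^2 = 597/13 - (79/13)^2 = 1520/169

1520/169


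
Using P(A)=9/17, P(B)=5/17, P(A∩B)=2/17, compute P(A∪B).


P(A∪B) = P(A) + P(B) - P(A∩B)
= 9/17 + 5/17 - 2/17 = 12/17

12/17


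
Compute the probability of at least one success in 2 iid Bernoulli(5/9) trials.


P(at least one) = 1 - P(none)
P(none) = (1 - 5/9)^2 = (4/9)^2 = 16/81
P(at least one) = 1 - 16/81 = 65/81

65/81


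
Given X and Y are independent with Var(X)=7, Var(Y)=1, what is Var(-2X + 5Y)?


Independence => Cov(X,Y)=0
Var(-2X + 5Y) = (-2)^2*Var(X) + 5^2*Var(Y)
= 4*7 + 25*1 = 53

53


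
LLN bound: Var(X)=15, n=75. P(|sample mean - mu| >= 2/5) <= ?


Var(Xbar) = Var(X)/n = 15/75
Chebyshev: P(|Xbar-mu| >= 2/5) <= Var(Xbar)/(2/5)^2 = (1/5)/(4/25) = 5/4
Bound exceeds 1, so trivial bound: 1

1


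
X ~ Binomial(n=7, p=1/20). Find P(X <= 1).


P(X<=1) = P(X=0) + P(X=1)
= 893871739/1280000000 + 329321167/1280000000
= 611596453/640000000

611596453/640000000


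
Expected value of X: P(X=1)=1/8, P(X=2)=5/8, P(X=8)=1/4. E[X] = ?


E[X] = sum(x * P(x))
= 1*1/8 + 2*5/8 + 8*1/4
= 27/8

27/8


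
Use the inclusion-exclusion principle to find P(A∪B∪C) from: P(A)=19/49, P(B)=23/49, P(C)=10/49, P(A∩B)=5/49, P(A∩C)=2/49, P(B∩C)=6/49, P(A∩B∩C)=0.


P(A∪B∪C) = P(A)+P(B)+P(C) - P(AB)-P(AC)-P(BC) + P(ABC)
= 19/49+23/49+10/49 - 5/49-2/49-6/49 + 0
= 39/49

39/49


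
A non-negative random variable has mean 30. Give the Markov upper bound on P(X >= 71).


Markov: P(X >= a) <= E[X]/a
P(X >= 71) <= 30/71

30/71


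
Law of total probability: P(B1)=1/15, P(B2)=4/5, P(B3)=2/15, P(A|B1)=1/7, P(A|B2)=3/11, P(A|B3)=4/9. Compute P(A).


P(A) = P(A|B1)P(B1) + P(A|B2)P(B2) + P(A|B3)P(B3)
= 1/7*1/15 + 3/11*4/5 + 4/9*2/15
= 1/105 + 12/55 + 8/135 = 2983/10395

2983/10395


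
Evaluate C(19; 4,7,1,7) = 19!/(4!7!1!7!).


19! = 121645100408832000
Denominator: 4!=24 * 7!=5040 * 1!=1 * 7!=5040
Coefficient = 121645100408832000 / 609638400 = 199536480

199536480


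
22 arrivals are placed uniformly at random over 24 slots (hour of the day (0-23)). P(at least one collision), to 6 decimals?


P(all different) = prod((24-i)/24 for i=0..21) = 0.000000
P(at least one match) = 1 - 0.000000 = 1.000000

1.000000


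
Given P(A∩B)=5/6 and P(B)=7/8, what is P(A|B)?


P(A|B) = P(A∩B)/P(B) = (20/24)/(21/24) = 20/21

20/21


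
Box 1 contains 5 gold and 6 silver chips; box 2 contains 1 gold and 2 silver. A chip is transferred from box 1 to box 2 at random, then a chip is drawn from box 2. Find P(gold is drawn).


P(transfer gold) = 5/11; P(transfer silver) = 6/11
If gold transferred: Urn II has 2 gold of 4, so P(gold|gold moved) = 1/2
If silver transferred: Urn II has 1 gold of 4, so P(gold|silver moved) = 1/4
By total probability: P(gold) = 5/11*1/2 + 6/11*1/4 = 4/11

4/11


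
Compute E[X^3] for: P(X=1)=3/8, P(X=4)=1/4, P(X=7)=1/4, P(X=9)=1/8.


E[X^3] = sum(x^3 * P(x))
= 1*3/8 + 64*1/4 + 343*1/4 + 729*1/8
= 773/4

773/4


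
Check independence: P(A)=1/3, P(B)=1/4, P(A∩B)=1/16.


P(A)*P(B) = 1/3*1/4 = 1/12
P(A∩B) = 1/16 != 1/12, so not independent

No, A and B are not independent


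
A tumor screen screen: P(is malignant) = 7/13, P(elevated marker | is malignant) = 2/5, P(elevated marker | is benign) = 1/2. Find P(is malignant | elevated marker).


P(A) = P(A|B)P(B) + P(A|B')P(B') = 2/5*7/13 + 1/2*6/13 = 29/65
P(B|A) = P(A|B)P(B)/P(A) = (14/65)/(29/65) = 14/29

14/29


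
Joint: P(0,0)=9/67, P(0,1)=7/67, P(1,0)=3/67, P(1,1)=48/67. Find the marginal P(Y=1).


P(Y=1) = P(0,1)+P(1,1) = 7/67 + 48/67 = 55/67

55/67


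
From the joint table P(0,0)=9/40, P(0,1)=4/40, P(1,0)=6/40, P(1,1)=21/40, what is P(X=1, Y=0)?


Read from table: P(X=1, Y=0) = 6/40 = 3/20

3/20


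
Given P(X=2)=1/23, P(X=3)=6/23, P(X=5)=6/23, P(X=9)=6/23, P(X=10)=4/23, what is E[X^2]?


E[X^2] = sum(g(x)*P(x))
= 4*1/23 + 9*6/23 + 25*6/23 + 81*6/23 + 100*4/23
= 1094/23

1094/23
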